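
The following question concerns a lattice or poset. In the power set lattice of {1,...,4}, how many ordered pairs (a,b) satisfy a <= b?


The order relation is {(a,b) : a <= b}, reflexive so it includes (a,a).
Examples: ({},{}), ({},{1,2}), ({},{1,2,3}), ({},{1,2,3,4}), ({},{1,2,4}), ...
Total ordered pairs: 81


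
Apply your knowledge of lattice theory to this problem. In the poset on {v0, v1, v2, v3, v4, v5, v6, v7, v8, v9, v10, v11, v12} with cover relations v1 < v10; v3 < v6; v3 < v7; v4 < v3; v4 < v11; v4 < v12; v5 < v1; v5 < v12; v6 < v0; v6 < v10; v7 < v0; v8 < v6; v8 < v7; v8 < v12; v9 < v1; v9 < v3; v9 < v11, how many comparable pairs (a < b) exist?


A comparable pair {a,b} has a < b or b < a in the order.
Count unordered pairs where one element is strictly below the other.
Examples: {v0,v3}, {v0,v4}, {v0,v6}, {v0,v7}, ...
Total comparable pairs: 30


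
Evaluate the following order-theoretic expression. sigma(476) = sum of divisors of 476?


sigma(n) = sum of divisors.
Divisors of 476: [1, 2, 4, 7, 14, 17, 28, 34, 68, 119, 238, 476]
Sum = 1008


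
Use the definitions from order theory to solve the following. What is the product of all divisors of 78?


Divisors of 78: [1, 2, 3, 6, 13, 26, 39, 78]
Product = n^(d(n)/2) = 78^(8/2)
Product = 37015056


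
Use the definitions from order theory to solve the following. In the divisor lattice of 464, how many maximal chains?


A maximal chain goes from the minimum element to a maximal element via cover relations.
Counting all min-to-max paths in the cover graph.
Total maximal chains: 5


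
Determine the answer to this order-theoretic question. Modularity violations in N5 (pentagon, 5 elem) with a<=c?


Modular law: if a <= c then a v (b ^ c) = (a v b) ^ c.
Check all triples (a,b,c) with a <= c among 5 elements.
  e.g. a=a, b=c, c=b: lhs=a != rhs=b
Total violating triples: 1


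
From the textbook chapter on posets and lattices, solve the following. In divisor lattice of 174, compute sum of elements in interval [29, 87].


Interval [29,87] in divisors of 174: [29, 87]
Sum = 116


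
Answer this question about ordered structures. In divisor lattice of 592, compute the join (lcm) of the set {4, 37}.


In a divisor lattice, join = lcm (least common multiple).
Compute lcm iteratively: start with first element, then lcm(current, next).
Elements: [4, 37]
lcm(4,37) = 148
Final lcm = 148


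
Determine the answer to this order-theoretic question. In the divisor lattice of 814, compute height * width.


Height = length of longest chain minus 1; width = size of largest antichain.
A maximum chain: 1 | 37 | 407 | 814  (height 3).
A maximum antichain: {2, 11, 37}  (width 3).
Product = 3 * 3 = 9


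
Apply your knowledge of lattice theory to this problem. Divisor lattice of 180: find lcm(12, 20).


In a divisor lattice, join = lcm (least common multiple).
gcd(12,20) = 4
lcm(12,20) = 12*20/gcd = 240/4 = 60


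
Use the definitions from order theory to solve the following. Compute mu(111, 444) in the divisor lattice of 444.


In a divisor lattice, mu(a,b) = mu(b/a) where mu is the classical Mobius function.
b/a = 444/111 = 4
Prime factorization of 4: primes [2]
4 is not squarefree, so mu(4) = 0


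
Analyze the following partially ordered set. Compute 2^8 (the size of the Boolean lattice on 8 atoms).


Power set = 2^n.
2^8 = 256


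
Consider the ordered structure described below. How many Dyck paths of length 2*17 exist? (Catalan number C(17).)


C(n) = C(2n, n) / (n+1).
C(34, 17) = 2333606220
C(17) = 2333606220 / 18 = 129644790


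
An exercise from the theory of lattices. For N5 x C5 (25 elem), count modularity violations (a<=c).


Modular law: if a <= c then a v (b ^ c) = (a v b) ^ c.
Check all triples (a,b,c) with a <= c among 25 elements.
  e.g. a=(a,0), b=(c,0), c=(b,0): lhs=(a,0) != rhs=(b,0)
  e.g. a=(a,0), b=(c,1), c=(b,0): lhs=(a,0) != rhs=(b,0)
Total violating triples: 75


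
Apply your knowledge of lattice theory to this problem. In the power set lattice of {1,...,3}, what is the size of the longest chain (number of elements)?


A chain is a totally ordered subset; we count the number of elements in a maximum chain.
Compute, for each element x, the size of the longest chain ending at x:
  {}: 1
  {1}: 2
  {2}: 2
  {3}: 2
  {1,2}: 3
  {1,3}: 3
  ...
A maximum chain: {} < {1} < {1,2} < {1,2,3}
Number of elements in the longest chain: 4


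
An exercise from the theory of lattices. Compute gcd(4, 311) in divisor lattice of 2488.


In a divisor lattice, meet = gcd (greatest common divisor).
By Euclidean algorithm or factoring: gcd(4,311) = 1


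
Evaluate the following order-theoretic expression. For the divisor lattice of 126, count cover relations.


A cover relation a -< b holds when a < b with no c strictly between.
Cover relations:
  1 -< 2
  1 -< 3
  1 -< 7
  2 -< 6
  2 -< 14
  3 -< 6
  3 -< 9
  3 -< 21
  ...12 more
Total: 20


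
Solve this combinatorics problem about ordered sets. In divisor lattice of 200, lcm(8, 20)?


Join=lcm.
gcd(8,20)=4
lcm=40


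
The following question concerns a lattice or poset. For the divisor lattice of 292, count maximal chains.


A maximal chain goes from the minimum element to a maximal element via cover relations.
Counting all min-to-max paths in the cover graph.
Total maximal chains: 3


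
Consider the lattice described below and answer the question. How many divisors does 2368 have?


Divisors of 2368: [1, 2, 4, 8, 16, 32, 37, 64, 74, 148, 296, 592, 1184, 2368]
Count: 14


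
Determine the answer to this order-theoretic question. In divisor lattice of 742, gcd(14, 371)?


Meet=gcd.
gcd(14,371)=7


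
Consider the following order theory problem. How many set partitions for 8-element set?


B(n) = number of set partitions of an n-element set.
B(n) satisfies the recurrence: B(n+1) = sum_k C(n,k)*B(k).
B(8) = 4140


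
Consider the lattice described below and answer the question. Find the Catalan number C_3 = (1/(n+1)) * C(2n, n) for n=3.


C(n) = C(2n, n) / (n+1).
C(6, 3) = 20
C(3) = 20 / 4 = 5


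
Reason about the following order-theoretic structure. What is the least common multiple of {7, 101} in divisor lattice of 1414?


In a divisor lattice, join = lcm (least common multiple).
Compute lcm iteratively: start with first element, then lcm(current, next).
Elements: [7, 101]
lcm(7,101) = 707
Final lcm = 707


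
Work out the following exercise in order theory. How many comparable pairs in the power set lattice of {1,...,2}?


A comparable pair {a,b} has a < b or b < a in the order.
Count unordered pairs where one element is strictly below the other.
Examples: {{},{1}}, {{},{2}}, {{},{1,2}}, {{1},{1,2}}, ...
Total comparable pairs: 5


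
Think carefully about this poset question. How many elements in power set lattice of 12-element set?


Power set = 2^n.
2^12 = 4096


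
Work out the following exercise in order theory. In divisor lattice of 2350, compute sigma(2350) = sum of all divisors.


sigma(n) = sum of divisors.
Divisors of 2350: [1, 2, 5, 10, 25, 47, 50, 94, 235, 470, 1175, 2350]
Sum = 4464


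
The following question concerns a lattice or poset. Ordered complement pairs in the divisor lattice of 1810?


Complement pair (a,b): a meet b = bottom, a join b = top.
Here: gcd(a,b)=1 and lcm(a,b)=1810, i.e. a*b=1810 with a,b coprime.
Pairs found: (1,1810), (2,905), (5,362), (10,181), ... (4 more)
Total ordered pairs: 8


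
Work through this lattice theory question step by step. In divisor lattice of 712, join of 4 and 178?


In a divisor lattice, join = lcm (least common multiple).
gcd(4,178) = 2
lcm(4,178) = 4*178/gcd = 712/2 = 356


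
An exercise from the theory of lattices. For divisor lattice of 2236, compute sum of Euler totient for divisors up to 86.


Divisors of 2236 up to 86: [1, 2, 4, 13, 26, 43, 52, 86]
phi values: [1, 1, 2, 12, 12, 42, 24, 42]
Sum = 136


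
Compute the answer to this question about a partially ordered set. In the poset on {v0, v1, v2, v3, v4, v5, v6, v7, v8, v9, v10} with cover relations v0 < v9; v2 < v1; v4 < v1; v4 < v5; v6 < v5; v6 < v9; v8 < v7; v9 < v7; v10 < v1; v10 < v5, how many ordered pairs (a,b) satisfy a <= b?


The order relation is {(a,b) : a <= b}, reflexive so it includes (a,a).
Examples: (v0,v0), (v0,v7), (v0,v9), (v1,v1), (v10,v1), ...
Total ordered pairs: 23


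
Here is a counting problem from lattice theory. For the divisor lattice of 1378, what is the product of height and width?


Height = length of longest chain minus 1; width = size of largest antichain.
A maximum chain: 1 | 53 | 689 | 1378  (height 3).
A maximum antichain: {2, 13, 53}  (width 3).
Product = 3 * 3 = 9


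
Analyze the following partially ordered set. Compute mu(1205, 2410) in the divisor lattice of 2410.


In a divisor lattice, mu(a,b) = mu(b/a) where mu is the classical Mobius function.
b/a = 2410/1205 = 2
Prime factorization of 2: primes [2]
2 is squarefree with 1 prime factor(s), so mu(2) = (-1)^1 = -1


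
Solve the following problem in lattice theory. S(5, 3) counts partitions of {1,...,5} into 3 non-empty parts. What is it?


S(n,k) = k*S(n-1,k) + S(n-1,k-1).
S(4,3) = 6, S(4,2) = 7
S(5,3) = 3*6 + 7 = 18 + 7
S(5,3) = 25


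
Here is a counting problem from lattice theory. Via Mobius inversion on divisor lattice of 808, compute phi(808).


phi(n) = n * prod_{p|n} (1 - 1/p).
Prime divisors of 808: [2, 101]
phi(808) = 808 * (1 - 1/2) * (1 - 1/101)
phi(808) = 400


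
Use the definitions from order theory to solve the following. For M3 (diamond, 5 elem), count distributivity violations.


Distributive law: a ^ (b v c) = (a ^ b) v (a ^ c).
Check all 5^3 = 125 ordered triples (a,b,c).
  e.g. a=a1, b=a2, c=a3: lhs=a1 != rhs=0
  e.g. a=a1, b=a3, c=a2: lhs=a1 != rhs=0
Total violating triples: 6


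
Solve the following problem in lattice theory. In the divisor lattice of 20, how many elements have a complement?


An element a is complemented if some b has a meet b = bottom, a join b = top.
a is complemented iff gcd(a, n/a)=1, i.e. a is a unitary divisor of 20.
Complemented elements: 1, 4, 5, 20
Count: 4


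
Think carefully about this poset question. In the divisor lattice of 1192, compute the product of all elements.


Divisors of 1192: [1, 2, 4, 8, 149, 298, 596, 1192]
Product = n^(d(n)/2) = 1192^(8/2)
Product = 2018854506496


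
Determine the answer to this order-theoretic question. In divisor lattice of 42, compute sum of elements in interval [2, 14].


Interval [2,14] in divisors of 42: [2, 14]
Sum = 16


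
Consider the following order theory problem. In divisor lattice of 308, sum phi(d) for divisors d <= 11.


Divisors of 308 up to 11: [1, 2, 4, 7, 11]
phi values: [1, 1, 2, 6, 10]
Sum = 20


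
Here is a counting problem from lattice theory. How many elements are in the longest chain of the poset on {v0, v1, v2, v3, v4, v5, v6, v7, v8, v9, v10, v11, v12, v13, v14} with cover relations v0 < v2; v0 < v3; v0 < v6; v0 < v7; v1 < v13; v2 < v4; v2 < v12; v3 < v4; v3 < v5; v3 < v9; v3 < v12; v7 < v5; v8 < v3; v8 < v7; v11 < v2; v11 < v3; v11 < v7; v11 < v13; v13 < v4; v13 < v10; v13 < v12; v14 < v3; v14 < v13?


A chain is a totally ordered subset; we count the number of elements in a maximum chain.
Compute, for each element x, the size of the longest chain ending at x:
  v0: 1
  v1: 1
  v8: 1
  v11: 1
  v14: 1
  v6: 2
  ...
A maximum chain: v0 < v2 < v4
Number of elements in the longest chain: 3


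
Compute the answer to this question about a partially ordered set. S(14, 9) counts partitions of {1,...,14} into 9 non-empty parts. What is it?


S(n,k) = k*S(n-1,k) + S(n-1,k-1).
S(13,9) = 359502, S(13,8) = 1899612
S(14,9) = 9*359502 + 1899612 = 3235518 + 1899612
S(14,9) = 5135130


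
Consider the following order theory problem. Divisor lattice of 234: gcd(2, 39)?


Meet=gcd.
gcd(2,39)=1


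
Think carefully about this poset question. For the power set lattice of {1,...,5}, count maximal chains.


A maximal chain goes from the minimum element to a maximal element via cover relations.
Counting all min-to-max paths in the cover graph.
Total maximal chains: 120


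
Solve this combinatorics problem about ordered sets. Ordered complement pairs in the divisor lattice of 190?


Complement pair (a,b): a meet b = bottom, a join b = top.
Here: gcd(a,b)=1 and lcm(a,b)=190, i.e. a*b=190 with a,b coprime.
Pairs found: (1,190), (2,95), (5,38), (10,19), ... (4 more)
Total ordered pairs: 8


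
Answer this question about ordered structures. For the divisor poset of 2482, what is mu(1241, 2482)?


In a divisor lattice, mu(a,b) = mu(b/a) where mu is the classical Mobius function.
b/a = 2482/1241 = 2
Prime factorization of 2: primes [2]
2 is squarefree with 1 prime factor(s), so mu(2) = (-1)^1 = -1


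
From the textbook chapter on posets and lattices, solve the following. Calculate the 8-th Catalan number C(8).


C(n) = C(2n, n) / (n+1).
C(16, 8) = 12870
C(8) = 12870 / 9 = 1430


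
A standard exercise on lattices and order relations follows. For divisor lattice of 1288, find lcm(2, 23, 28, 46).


In a divisor lattice, join = lcm (least common multiple).
Compute lcm iteratively: start with first element, then lcm(current, next).
Elements: [2, 23, 28, 46]
lcm(2,23) = 46
lcm(46,28) = 644
lcm(644,46) = 644
Final lcm = 644


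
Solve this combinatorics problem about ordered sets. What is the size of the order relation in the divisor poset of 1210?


The order relation is {(a,b) : a <= b}, reflexive so it includes (a,a).
Examples: (1,1), (1,10), (1,11), (1,110), (1,121), ...
Total ordered pairs: 54


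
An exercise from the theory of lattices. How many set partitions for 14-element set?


B(n) = number of set partitions of an n-element set.
B(n) satisfies the recurrence: B(n+1) = sum_k C(n,k)*B(k).
B(14) = 190899322


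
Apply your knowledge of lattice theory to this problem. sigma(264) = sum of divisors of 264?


sigma(n) = sum of divisors.
Divisors of 264: [1, 2, 3, 4, 6, 8, 11, 12, 22, 24, 33, 44, 66, 88, 132, 264]
Sum = 720


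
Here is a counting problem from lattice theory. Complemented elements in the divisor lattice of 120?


An element a is complemented if some b has a meet b = bottom, a join b = top.
a is complemented iff gcd(a, n/a)=1, i.e. a is a unitary divisor of 120.
Complemented elements: 1, 3, 5, 8, 15, 24, ... (2 more)
Count: 8


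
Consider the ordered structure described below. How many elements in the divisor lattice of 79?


Divisors of 79: [1, 79]
Count: 2


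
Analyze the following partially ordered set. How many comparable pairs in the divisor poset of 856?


A comparable pair {a,b} has a < b or b < a in the order.
Count unordered pairs where one element is strictly below the other.
Examples: {1,2}, {1,4}, {1,8}, {1,107}, ...
Total comparable pairs: 22


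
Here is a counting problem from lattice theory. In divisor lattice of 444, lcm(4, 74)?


Join=lcm.
gcd(4,74)=2
lcm=148


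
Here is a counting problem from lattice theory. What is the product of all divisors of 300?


Divisors of 300: [1, 2, 3, 4, 5, 6, 10, 12, 15, 20, 25, 30, 50, 60, 75, 100, 150, 300]
Product = n^(d(n)/2) = 300^(18/2)
Product = 19683000000000000000000


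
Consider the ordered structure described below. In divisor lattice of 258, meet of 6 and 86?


In a divisor lattice, meet = gcd (greatest common divisor).
By Euclidean algorithm or factoring: gcd(6,86) = 2


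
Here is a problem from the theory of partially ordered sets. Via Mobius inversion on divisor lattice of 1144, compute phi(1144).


phi(n) = n * prod_{p|n} (1 - 1/p).
Prime divisors of 1144: [2, 11, 13]
phi(1144) = 1144 * (1 - 1/2) * (1 - 1/11) * (1 - 1/13)
phi(1144) = 480


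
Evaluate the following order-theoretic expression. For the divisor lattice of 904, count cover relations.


A cover relation a -< b holds when a < b with no c strictly between.
Cover relations:
  1 -< 2
  1 -< 113
  2 -< 4
  2 -< 226
  4 -< 8
  4 -< 452
  8 -< 904
  113 -< 226
  ...2 more
Total: 10


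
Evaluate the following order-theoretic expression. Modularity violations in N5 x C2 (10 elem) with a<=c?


Modular law: if a <= c then a v (b ^ c) = (a v b) ^ c.
Check all triples (a,b,c) with a <= c among 10 elements.
  e.g. a=(a,0), b=(c,0), c=(b,0): lhs=(a,0) != rhs=(b,0)
  e.g. a=(a,0), b=(c,1), c=(b,0): lhs=(a,0) != rhs=(b,0)
Total violating triples: 6


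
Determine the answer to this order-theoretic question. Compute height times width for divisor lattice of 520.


Height = length of longest chain minus 1; width = size of largest antichain.
A maximum chain: 1 | 13 | 65 | 130 | 260 | 520  (height 5).
A maximum antichain: {4, 10, 26, 65}  (width 4).
Product = 5 * 4 = 20


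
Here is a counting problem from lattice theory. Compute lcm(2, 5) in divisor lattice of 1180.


In a divisor lattice, join = lcm (least common multiple).
gcd(2,5) = 1
lcm(2,5) = 2*5/gcd = 10/1 = 10


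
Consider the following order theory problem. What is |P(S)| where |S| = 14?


Power set = 2^n.
2^14 = 16384


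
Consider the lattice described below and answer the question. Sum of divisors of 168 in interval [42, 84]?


Interval [42,84] in divisors of 168: [42, 84]
Sum = 126


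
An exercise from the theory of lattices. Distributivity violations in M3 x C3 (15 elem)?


Distributive law: a ^ (b v c) = (a ^ b) v (a ^ c).
Check all 15^3 = 3375 ordered triples (a,b,c).
  e.g. a=(a1,0), b=(a2,0), c=(a3,0): lhs=(a1,0) != rhs=(0,0)
  e.g. a=(a1,0), b=(a2,0), c=(a3,1): lhs=(a1,0) != rhs=(0,0)
Total violating triples: 162


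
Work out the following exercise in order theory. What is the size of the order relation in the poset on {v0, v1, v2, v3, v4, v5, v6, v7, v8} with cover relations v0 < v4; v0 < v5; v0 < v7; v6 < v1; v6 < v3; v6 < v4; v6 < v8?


The order relation is {(a,b) : a <= b}, reflexive so it includes (a,a).
Examples: (v0,v0), (v0,v4), (v0,v5), (v0,v7), (v1,v1), ...
Total ordered pairs: 16


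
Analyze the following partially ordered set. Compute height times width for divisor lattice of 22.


Height = length of longest chain minus 1; width = size of largest antichain.
A maximum chain: 1 | 11 | 22  (height 2).
A maximum antichain: {2, 11}  (width 2).
Product = 2 * 2 = 4


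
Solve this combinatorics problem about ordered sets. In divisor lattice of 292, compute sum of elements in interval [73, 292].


Interval [73,292] in divisors of 292: [73, 146, 292]
Sum = 511


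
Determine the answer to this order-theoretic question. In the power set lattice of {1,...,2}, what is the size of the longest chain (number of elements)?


A chain is a totally ordered subset; we count the number of elements in a maximum chain.
Compute, for each element x, the size of the longest chain ending at x:
  {}: 1
  {1}: 2
  {2}: 2
  {1,2}: 3
A maximum chain: {} < {1} < {1,2}
Number of elements in the longest chain: 3


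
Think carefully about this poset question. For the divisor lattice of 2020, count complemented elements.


An element a is complemented if some b has a meet b = bottom, a join b = top.
a is complemented iff gcd(a, n/a)=1, i.e. a is a unitary divisor of 2020.
Complemented elements: 1, 4, 5, 20, 101, 404, ... (2 more)
Count: 8


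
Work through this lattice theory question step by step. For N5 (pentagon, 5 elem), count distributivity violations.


Distributive law: a ^ (b v c) = (a ^ b) v (a ^ c).
Check all 5^3 = 125 ordered triples (a,b,c).
  e.g. a=b, b=a, c=c: lhs=b != rhs=a
  e.g. a=b, b=c, c=a: lhs=b != rhs=a
Total violating triples: 2


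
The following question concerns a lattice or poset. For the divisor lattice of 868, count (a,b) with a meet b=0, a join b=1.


Complement pair (a,b): a meet b = bottom, a join b = top.
Here: gcd(a,b)=1 and lcm(a,b)=868, i.e. a*b=868 with a,b coprime.
Pairs found: (1,868), (4,217), (7,124), (28,31), ... (4 more)
Total ordered pairs: 8


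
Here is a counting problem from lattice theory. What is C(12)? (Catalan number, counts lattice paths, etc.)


C(n) = C(2n, n) / (n+1).
C(24, 12) = 2704156
C(12) = 2704156 / 13 = 208012


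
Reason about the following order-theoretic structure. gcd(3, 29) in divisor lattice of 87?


Meet=gcd.
gcd(3,29)=1


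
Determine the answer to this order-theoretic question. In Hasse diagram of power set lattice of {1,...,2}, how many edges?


A cover relation a -< b holds when a < b with no c strictly between.
Cover relations:
  {} -< {1}
  {} -< {2}
  {1} -< {1,2}
  {2} -< {1,2}
Total: 4


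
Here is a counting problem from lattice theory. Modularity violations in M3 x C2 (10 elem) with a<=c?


Modular law: if a <= c then a v (b ^ c) = (a v b) ^ c.
Check all triples (a,b,c) with a <= c among 10 elements.
This lattice is modular (diamonds M_m and their chain-products are modular).
Total violating triples: 0


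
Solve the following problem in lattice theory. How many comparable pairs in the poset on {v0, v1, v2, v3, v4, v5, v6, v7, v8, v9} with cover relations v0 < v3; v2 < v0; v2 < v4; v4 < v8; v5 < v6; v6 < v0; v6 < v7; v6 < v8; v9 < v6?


A comparable pair {a,b} has a < b or b < a in the order.
Count unordered pairs where one element is strictly below the other.
Examples: {v0,v2}, {v0,v3}, {v0,v5}, {v0,v6}, ...
Total comparable pairs: 20


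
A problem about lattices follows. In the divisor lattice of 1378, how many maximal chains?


A maximal chain goes from the minimum element to a maximal element via cover relations.
Counting all min-to-max paths in the cover graph.
Total maximal chains: 6


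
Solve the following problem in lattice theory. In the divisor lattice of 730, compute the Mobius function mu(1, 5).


In a divisor lattice, mu(a,b) = mu(b/a) where mu is the classical Mobius function.
b/a = 5/1 = 5
Prime factorization of 5: primes [5]
5 is squarefree with 1 prime factor(s), so mu(5) = (-1)^1 = -1


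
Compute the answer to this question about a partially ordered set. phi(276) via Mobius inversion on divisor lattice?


phi(n) = n * prod_{p|n} (1 - 1/p).
Prime divisors of 276: [2, 3, 23]
phi(276) = 276 * (1 - 1/2) * (1 - 1/3) * (1 - 1/23)
phi(276) = 88


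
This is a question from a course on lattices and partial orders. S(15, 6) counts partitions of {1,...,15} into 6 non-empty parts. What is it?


S(n,k) = k*S(n-1,k) + S(n-1,k-1).
S(14,6) = 63436373, S(14,5) = 40075035
S(15,6) = 6*63436373 + 40075035 = 380618238 + 40075035
S(15,6) = 420693273


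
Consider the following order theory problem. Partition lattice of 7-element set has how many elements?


B(n) = number of set partitions of an n-element set.
B(n) satisfies the recurrence: B(n+1) = sum_k C(n,k)*B(k).
B(7) = 877


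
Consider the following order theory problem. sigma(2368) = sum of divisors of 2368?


sigma(n) = sum of divisors.
Divisors of 2368: [1, 2, 4, 8, 16, 32, 37, 64, 74, 148, 296, 592, 1184, 2368]
Sum = 4826


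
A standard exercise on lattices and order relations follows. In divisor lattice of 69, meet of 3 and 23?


In a divisor lattice, meet = gcd (greatest common divisor).
By Euclidean algorithm or factoring: gcd(3,23) = 1


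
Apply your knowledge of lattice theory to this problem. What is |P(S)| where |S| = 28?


Power set = 2^n.
2^28 = 268435456


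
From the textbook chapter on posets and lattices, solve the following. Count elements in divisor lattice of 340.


Divisors of 340: [1, 2, 4, 5, 10, 17, 20, 34, 68, 85, 170, 340]
Count: 12


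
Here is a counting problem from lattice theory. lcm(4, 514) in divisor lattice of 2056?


Join=lcm.
gcd(4,514)=2
lcm=1028


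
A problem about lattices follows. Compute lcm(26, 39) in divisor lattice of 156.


In a divisor lattice, join = lcm (least common multiple).
gcd(26,39) = 13
lcm(26,39) = 26*39/gcd = 1014/13 = 78


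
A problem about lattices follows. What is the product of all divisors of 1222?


Divisors of 1222: [1, 2, 13, 26, 47, 94, 611, 1222]
Product = n^(d(n)/2) = 1222^(8/2)
Product = 2229897104656


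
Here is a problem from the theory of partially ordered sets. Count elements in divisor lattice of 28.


Divisors of 28: [1, 2, 4, 7, 14, 28]
Count: 6


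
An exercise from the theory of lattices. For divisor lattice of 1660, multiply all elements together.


Divisors of 1660: [1, 2, 4, 5, 10, 20, 83, 166, 332, 415, 830, 1660]
Product = n^(d(n)/2) = 1660^(12/2)
Product = 20924183895616000000


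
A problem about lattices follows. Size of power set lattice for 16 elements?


Power set = 2^n.
2^16 = 65536


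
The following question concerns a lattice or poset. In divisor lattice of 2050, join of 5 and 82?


In a divisor lattice, join = lcm (least common multiple).
gcd(5,82) = 1
lcm(5,82) = 5*82/gcd = 410/1 = 410


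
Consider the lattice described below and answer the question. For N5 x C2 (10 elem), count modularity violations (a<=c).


Modular law: if a <= c then a v (b ^ c) = (a v b) ^ c.
Check all triples (a,b,c) with a <= c among 10 elements.
  e.g. a=(a,0), b=(c,0), c=(b,0): lhs=(a,0) != rhs=(b,0)
  e.g. a=(a,0), b=(c,1), c=(b,0): lhs=(a,0) != rhs=(b,0)
Total violating triples: 6


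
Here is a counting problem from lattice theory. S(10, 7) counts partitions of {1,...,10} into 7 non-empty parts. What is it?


S(n,k) = k*S(n-1,k) + S(n-1,k-1).
S(9,7) = 462, S(9,6) = 2646
S(10,7) = 7*462 + 2646 = 3234 + 2646
S(10,7) = 5880


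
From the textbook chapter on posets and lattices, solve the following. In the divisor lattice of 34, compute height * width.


Height = length of longest chain minus 1; width = size of largest antichain.
A maximum chain: 1 | 17 | 34  (height 2).
A maximum antichain: {2, 17}  (width 2).
Product = 2 * 2 = 4


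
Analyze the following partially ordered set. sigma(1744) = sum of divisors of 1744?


sigma(n) = sum of divisors.
Divisors of 1744: [1, 2, 4, 8, 16, 109, 218, 436, 872, 1744]
Sum = 3410


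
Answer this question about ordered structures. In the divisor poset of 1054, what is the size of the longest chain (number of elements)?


A chain is a totally ordered subset; we count the number of elements in a maximum chain.
Compute, for each element x, the size of the longest chain ending at x:
  1: 1
  2: 2
  17: 2
  31: 2
  34: 3
  62: 3
  ...
A maximum chain: 1 < 2 < 34 < 1054
Number of elements in the longest chain: 4


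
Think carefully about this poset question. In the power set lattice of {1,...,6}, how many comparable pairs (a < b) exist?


A comparable pair {a,b} has a < b or b < a in the order.
Count unordered pairs where one element is strictly below the other.
Examples: {{},{1}}, {{},{2}}, {{},{3}}, {{},{4}}, ...
Total comparable pairs: 665


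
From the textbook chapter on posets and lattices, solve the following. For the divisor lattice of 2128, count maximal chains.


A maximal chain goes from the minimum element to a maximal element via cover relations.
Counting all min-to-max paths in the cover graph.
Total maximal chains: 30


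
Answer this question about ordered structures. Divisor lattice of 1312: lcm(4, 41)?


Join=lcm.
gcd(4,41)=1
lcm=164


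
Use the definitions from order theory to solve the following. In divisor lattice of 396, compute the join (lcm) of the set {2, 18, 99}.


In a divisor lattice, join = lcm (least common multiple).
Compute lcm iteratively: start with first element, then lcm(current, next).
Elements: [2, 18, 99]
lcm(2,18) = 18
lcm(18,99) = 198
Final lcm = 198


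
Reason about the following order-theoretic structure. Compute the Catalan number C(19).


C(n) = C(2n, n) / (n+1).
C(38, 19) = 35345263800
C(19) = 35345263800 / 20 = 1767263190


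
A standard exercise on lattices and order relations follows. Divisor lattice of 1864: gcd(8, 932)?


Meet=gcd.
gcd(8,932)=4


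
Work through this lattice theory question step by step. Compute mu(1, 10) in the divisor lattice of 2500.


In a divisor lattice, mu(a,b) = mu(b/a) where mu is the classical Mobius function.
b/a = 10/1 = 10
Prime factorization of 10: primes [2, 5]
10 is squarefree with 2 prime factor(s), so mu(10) = (-1)^2 = 1


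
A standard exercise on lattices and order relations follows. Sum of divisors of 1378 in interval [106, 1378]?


Interval [106,1378] in divisors of 1378: [106, 1378]
Sum = 1484


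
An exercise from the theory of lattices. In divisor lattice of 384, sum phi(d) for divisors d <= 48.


Divisors of 384 up to 48: [1, 2, 3, 4, 6, 8, 12, 16, 24, 32, 48]
phi values: [1, 1, 2, 2, 2, 4, 4, 8, 8, 16, 16]
Sum = 64


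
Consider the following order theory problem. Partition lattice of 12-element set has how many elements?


B(n) = number of set partitions of an n-element set.
B(n) satisfies the recurrence: B(n+1) = sum_k C(n,k)*B(k).
B(12) = 4213597


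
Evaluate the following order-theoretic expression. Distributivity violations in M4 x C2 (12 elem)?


Distributive law: a ^ (b v c) = (a ^ b) v (a ^ c).
Check all 12^3 = 1728 ordered triples (a,b,c).
  e.g. a=(a1,0), b=(a2,0), c=(a3,0): lhs=(a1,0) != rhs=(0,0)
  e.g. a=(a1,0), b=(a2,0), c=(a3,1): lhs=(a1,0) != rhs=(0,0)
Total violating triples: 192


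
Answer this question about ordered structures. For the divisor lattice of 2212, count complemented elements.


An element a is complemented if some b has a meet b = bottom, a join b = top.
a is complemented iff gcd(a, n/a)=1, i.e. a is a unitary divisor of 2212.
Complemented elements: 1, 4, 7, 28, 79, 316, ... (2 more)
Count: 8


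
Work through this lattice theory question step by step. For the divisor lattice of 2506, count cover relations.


A cover relation a -< b holds when a < b with no c strictly between.
Cover relations:
  1 -< 2
  1 -< 7
  1 -< 179
  2 -< 14
  2 -< 358
  7 -< 14
  7 -< 1253
  14 -< 2506
  ...4 more
Total: 12


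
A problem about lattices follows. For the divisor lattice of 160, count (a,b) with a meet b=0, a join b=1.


Complement pair (a,b): a meet b = bottom, a join b = top.
Here: gcd(a,b)=1 and lcm(a,b)=160, i.e. a*b=160 with a,b coprime.
Pairs found: (1,160), (5,32), (32,5), (160,1)
Total ordered pairs: 4


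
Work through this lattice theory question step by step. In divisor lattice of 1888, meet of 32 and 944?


In a divisor lattice, meet = gcd (greatest common divisor).
By Euclidean algorithm or factoring: gcd(32,944) = 16


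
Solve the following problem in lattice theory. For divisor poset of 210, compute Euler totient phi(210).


phi(n) = n * prod_{p|n} (1 - 1/p).
Prime divisors of 210: [2, 3, 5, 7]
phi(210) = 210 * (1 - 1/2) * (1 - 1/3) * (1 - 1/5) * (1 - 1/7)
phi(210) = 48


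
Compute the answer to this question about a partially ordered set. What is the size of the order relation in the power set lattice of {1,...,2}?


The order relation is {(a,b) : a <= b}, reflexive so it includes (a,a).
Examples: ({},{}), ({},{1,2}), ({},{1}), ({},{2}), ({1,2},{1,2}), ...
Total ordered pairs: 9


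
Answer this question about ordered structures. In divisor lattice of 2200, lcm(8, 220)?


Join=lcm.
gcd(8,220)=4
lcm=440


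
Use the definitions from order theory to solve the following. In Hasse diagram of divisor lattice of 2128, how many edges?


A cover relation a -< b holds when a < b with no c strictly between.
Cover relations:
  1 -< 2
  1 -< 7
  1 -< 19
  2 -< 4
  2 -< 14
  2 -< 38
  4 -< 8
  4 -< 28
  ...28 more
Total: 36


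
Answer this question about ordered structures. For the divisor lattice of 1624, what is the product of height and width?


Height = length of longest chain minus 1; width = size of largest antichain.
A maximum chain: 1 | 29 | 203 | 406 | 812 | 1624  (height 5).
A maximum antichain: {4, 14, 58, 203}  (width 4).
Product = 5 * 4 = 20


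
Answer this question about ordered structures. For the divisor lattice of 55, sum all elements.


sigma(n) = sum of divisors.
Divisors of 55: [1, 5, 11, 55]
Sum = 72


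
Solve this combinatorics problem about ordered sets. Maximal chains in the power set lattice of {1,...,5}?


A maximal chain goes from the minimum element to a maximal element via cover relations.
Counting all min-to-max paths in the cover graph.
Total maximal chains: 120


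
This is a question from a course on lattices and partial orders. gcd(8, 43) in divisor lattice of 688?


Meet=gcd.
gcd(8,43)=1


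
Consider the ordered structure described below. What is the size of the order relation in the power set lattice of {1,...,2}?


The order relation is {(a,b) : a <= b}, reflexive so it includes (a,a).
Examples: ({},{}), ({},{1,2}), ({},{1}), ({},{2}), ({1,2},{1,2}), ...
Total ordered pairs: 9


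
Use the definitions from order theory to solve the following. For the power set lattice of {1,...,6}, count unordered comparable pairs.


A comparable pair {a,b} has a < b or b < a in the order.
Count unordered pairs where one element is strictly below the other.
Examples: {{},{1}}, {{},{2}}, {{},{3}}, {{},{4}}, ...
Total comparable pairs: 665


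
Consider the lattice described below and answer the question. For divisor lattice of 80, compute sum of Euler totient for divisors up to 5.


Divisors of 80 up to 5: [1, 2, 4, 5]
phi values: [1, 1, 2, 4]
Sum = 8


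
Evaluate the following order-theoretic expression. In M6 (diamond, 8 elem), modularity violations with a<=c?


Modular law: if a <= c then a v (b ^ c) = (a v b) ^ c.
Check all triples (a,b,c) with a <= c among 8 elements.
This lattice is modular (diamonds M_m and their chain-products are modular).
Total violating triples: 0


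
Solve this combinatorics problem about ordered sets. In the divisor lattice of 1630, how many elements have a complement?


An element a is complemented if some b has a meet b = bottom, a join b = top.
a is complemented iff gcd(a, n/a)=1, i.e. a is a unitary divisor of 1630.
Complemented elements: 1, 2, 5, 10, 163, 326, ... (2 more)
Count: 8


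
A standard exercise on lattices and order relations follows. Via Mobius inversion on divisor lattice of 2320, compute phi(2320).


phi(n) = n * prod_{p|n} (1 - 1/p).
Prime divisors of 2320: [2, 5, 29]
phi(2320) = 2320 * (1 - 1/2) * (1 - 1/5) * (1 - 1/29)
phi(2320) = 896


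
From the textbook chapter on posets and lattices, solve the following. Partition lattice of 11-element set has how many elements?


B(n) = number of set partitions of an n-element set.
B(n) satisfies the recurrence: B(n+1) = sum_k C(n,k)*B(k).
B(11) = 678570


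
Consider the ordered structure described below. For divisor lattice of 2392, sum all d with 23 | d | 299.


Interval [23,299] in divisors of 2392: [23, 299]
Sum = 322


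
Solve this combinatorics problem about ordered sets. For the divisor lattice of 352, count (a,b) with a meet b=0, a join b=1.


Complement pair (a,b): a meet b = bottom, a join b = top.
Here: gcd(a,b)=1 and lcm(a,b)=352, i.e. a*b=352 with a,b coprime.
Pairs found: (1,352), (11,32), (32,11), (352,1)
Total ordered pairs: 4


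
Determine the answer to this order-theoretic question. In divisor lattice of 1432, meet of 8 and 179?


In a divisor lattice, meet = gcd (greatest common divisor).
By Euclidean algorithm or factoring: gcd(8,179) = 1


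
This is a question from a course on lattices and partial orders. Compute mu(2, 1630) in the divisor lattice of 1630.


In a divisor lattice, mu(a,b) = mu(b/a) where mu is the classical Mobius function.
b/a = 1630/2 = 815
Prime factorization of 815: primes [5, 163]
815 is squarefree with 2 prime factor(s), so mu(815) = (-1)^2 = 1


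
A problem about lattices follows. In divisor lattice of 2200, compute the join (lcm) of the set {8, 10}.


In a divisor lattice, join = lcm (least common multiple).
Compute lcm iteratively: start with first element, then lcm(current, next).
Elements: [8, 10]
lcm(8,10) = 40
Final lcm = 40


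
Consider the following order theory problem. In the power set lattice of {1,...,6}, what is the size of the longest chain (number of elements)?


A chain is a totally ordered subset; we count the number of elements in a maximum chain.
Compute, for each element x, the size of the longest chain ending at x:
  {}: 1
  {1}: 2
  {2}: 2
  {3}: 2
  {4}: 2
  {5}: 2
  ...
A maximum chain: {} < {1} < {1,2} < {1,2,3} < {1,2,3,4} < {1,2,3,4,5} < {1,2,3,4,5,6}
Number of elements in the longest chain: 7


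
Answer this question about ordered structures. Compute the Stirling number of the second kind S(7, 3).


S(n,k) = k*S(n-1,k) + S(n-1,k-1).
S(6,3) = 90, S(6,2) = 31
S(7,3) = 3*90 + 31 = 270 + 31
S(7,3) = 301


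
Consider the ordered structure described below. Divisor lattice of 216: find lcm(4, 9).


In a divisor lattice, join = lcm (least common multiple).
gcd(4,9) = 1
lcm(4,9) = 4*9/gcd = 36/1 = 36


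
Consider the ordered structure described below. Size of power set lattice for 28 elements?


Power set = 2^n.
2^28 = 268435456


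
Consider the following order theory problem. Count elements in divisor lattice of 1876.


Divisors of 1876: [1, 2, 4, 7, 14, 28, 67, 134, 268, 469, 938, 1876]
Count: 12


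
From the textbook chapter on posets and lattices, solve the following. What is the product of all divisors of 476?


Divisors of 476: [1, 2, 4, 7, 14, 17, 28, 34, 68, 119, 238, 476]
Product = n^(d(n)/2) = 476^(12/2)
Product = 11631660463230976


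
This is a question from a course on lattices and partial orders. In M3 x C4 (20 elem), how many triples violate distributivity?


Distributive law: a ^ (b v c) = (a ^ b) v (a ^ c).
Check all 20^3 = 8000 ordered triples (a,b,c).
  e.g. a=(a1,0), b=(a2,0), c=(a3,0): lhs=(a1,0) != rhs=(0,0)
  e.g. a=(a1,0), b=(a2,0), c=(a3,1): lhs=(a1,0) != rhs=(0,0)
Total violating triples: 384


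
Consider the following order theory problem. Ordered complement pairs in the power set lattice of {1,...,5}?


Complement pair (a,b): a meet b = bottom, a join b = top.
Here: A intersect B = {} and A union B = {1,...,5}.
Pairs found: ({},{1,2,3,4,5}), ({1},{2,3,4,5}), ({2},{1,3,4,5}), ({3},{1,2,4,5}), ... (28 more)
Total ordered pairs: 32


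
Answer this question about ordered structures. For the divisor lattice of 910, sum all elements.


sigma(n) = sum of divisors.
Divisors of 910: [1, 2, 5, 7, 10, 13, 14, 26, 35, 65, 70, 91, 130, 182, 455, 910]
Sum = 2016


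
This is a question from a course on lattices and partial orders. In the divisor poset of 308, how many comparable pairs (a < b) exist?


A comparable pair {a,b} has a < b or b < a in the order.
Count unordered pairs where one element is strictly below the other.
Examples: {1,2}, {1,4}, {1,7}, {1,11}, ...
Total comparable pairs: 42


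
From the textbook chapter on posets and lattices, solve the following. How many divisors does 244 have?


Divisors of 244: [1, 2, 4, 61, 122, 244]
Count: 6


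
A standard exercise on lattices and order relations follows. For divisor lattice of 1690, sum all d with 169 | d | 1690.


Interval [169,1690] in divisors of 1690: [169, 338, 845, 1690]
Sum = 3042


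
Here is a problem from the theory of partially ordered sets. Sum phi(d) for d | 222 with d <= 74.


Divisors of 222 up to 74: [1, 2, 3, 6, 37, 74]
phi values: [1, 1, 2, 2, 36, 36]
Sum = 78


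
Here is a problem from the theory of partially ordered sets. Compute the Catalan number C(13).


C(n) = C(2n, n) / (n+1).
C(26, 13) = 10400600
C(13) = 10400600 / 14 = 742900


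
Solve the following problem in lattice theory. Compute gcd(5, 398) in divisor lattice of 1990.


In a divisor lattice, meet = gcd (greatest common divisor).
By Euclidean algorithm or factoring: gcd(5,398) = 1


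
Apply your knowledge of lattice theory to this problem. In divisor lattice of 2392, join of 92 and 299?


In a divisor lattice, join = lcm (least common multiple).
gcd(92,299) = 23
lcm(92,299) = 92*299/gcd = 27508/23 = 1196
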